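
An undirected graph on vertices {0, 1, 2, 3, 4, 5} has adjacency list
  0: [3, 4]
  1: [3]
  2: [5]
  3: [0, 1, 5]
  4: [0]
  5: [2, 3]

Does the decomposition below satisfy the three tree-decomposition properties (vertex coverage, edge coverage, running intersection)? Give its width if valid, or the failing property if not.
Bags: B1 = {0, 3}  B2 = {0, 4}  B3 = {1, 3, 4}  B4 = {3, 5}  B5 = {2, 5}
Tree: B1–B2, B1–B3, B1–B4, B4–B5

No — bags containing vertex 4 are not connected in the tree.

A tree decomposition must satisfy three properties: every vertex lies in some bag; for every edge, both endpoints lie together in some bag; and for every vertex, the bags containing it form a connected subtree. Here bags containing vertex 4 are not connected in the tree, so the decomposition is invalid.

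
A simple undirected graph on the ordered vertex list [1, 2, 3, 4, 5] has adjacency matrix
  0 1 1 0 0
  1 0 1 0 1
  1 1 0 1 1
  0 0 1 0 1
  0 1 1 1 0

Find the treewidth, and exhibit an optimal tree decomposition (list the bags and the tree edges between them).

Every bag has size at most 3, so the width is 3 − 1 = 2 and tw(G) ≤ 2. Conversely, {1, 2, 3} is a clique of size 3, and the vertices of any clique must share a bag in every tree decomposition; so some bag has ≥ 3 vertices and tw(G) ≥ 2. Hence tw(G) = 2 exactly.

Treewidth 2.
Bags: B1 = {1, 2, 3}  B2 = {2, 3, 5}  B3 = {3, 4, 5}
Tree: B1–B2, B2–B3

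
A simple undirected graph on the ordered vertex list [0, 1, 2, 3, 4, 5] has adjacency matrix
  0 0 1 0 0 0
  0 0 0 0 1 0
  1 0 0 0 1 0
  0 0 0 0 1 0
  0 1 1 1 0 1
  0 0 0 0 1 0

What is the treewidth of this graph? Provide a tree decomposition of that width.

Each bag holds 2 vertices, so the decomposition has width 1, which upper-bounds the treewidth. Any graph with an edge has treewidth ≥ 1, and G has the edge 5–4. Combining the bounds, tw(G) = 1.

Treewidth 1.
Bags: B1 = {4, 5}  B2 = {2, 4}  B3 = {0, 2}  B4 = {3, 4}  B5 = {1, 4}
Tree: B1–B2, B2–B3, B1–B4, B2–B5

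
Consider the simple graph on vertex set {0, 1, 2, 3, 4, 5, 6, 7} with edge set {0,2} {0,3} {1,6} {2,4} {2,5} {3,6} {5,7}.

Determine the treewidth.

1

A width-1 tree decomposition is:
Bags: B1 = {2, 5}  B2 = {0, 2}  B3 = {0, 3}  B4 = {3, 6}  B5 = {5, 7}  B6 = {2, 4}  B7 = {1, 6}
Tree: B1–B2, B2–B3, B3–B4, B1–B5, B1–B6, B4–B7
The largest bag has 2 vertices, giving width 1; this decomposition certifies tw(G) ≤ 1. Any graph with an edge has treewidth ≥ 1, and G has the edge 2–5. Combining the bounds, tw(G) = 1.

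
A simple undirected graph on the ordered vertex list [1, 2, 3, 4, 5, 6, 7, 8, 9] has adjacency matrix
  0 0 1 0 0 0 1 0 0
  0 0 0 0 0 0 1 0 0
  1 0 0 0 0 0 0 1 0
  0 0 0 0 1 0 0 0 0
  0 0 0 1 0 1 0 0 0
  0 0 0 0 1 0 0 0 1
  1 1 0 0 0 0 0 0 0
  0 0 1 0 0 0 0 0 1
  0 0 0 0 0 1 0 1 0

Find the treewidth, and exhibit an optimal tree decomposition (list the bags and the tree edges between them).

The largest bag has 2 vertices, giving width 1; this decomposition certifies tw(G) ≤ 1. Since G has at least one edge (e.g. 4–5), it is not an edgeless graph, so tw(G) ≥ 1. Hence tw(G) = 1 exactly.

Treewidth 1.
Bags: B1 = {4, 5}  B2 = {5, 6}  B3 = {6, 9}  B4 = {8, 9}  B5 = {3, 8}  B6 = {1, 3}  B7 = {1, 7}  B8 = {2, 7}
Tree: B1–B2, B2–B3, B3–B4, B4–B5, B5–B6, B6–B7, B7–B8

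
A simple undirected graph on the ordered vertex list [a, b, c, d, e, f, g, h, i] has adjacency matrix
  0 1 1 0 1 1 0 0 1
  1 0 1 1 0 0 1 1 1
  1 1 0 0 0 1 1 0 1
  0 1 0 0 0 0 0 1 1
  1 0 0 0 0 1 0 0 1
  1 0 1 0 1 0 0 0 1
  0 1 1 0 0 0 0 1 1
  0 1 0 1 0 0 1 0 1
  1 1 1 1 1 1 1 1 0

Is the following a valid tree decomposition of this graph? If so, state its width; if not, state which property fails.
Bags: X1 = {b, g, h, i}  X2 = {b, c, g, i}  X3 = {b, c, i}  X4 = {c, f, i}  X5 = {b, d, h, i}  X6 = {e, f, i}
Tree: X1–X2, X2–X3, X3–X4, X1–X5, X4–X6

A tree decomposition must satisfy three properties: every vertex lies in some bag; for every edge, both endpoints lie together in some bag; and for every vertex, the bags containing it form a connected subtree. Here vertex a appears in no bag, so the decomposition is invalid.

No — vertex a appears in no bag.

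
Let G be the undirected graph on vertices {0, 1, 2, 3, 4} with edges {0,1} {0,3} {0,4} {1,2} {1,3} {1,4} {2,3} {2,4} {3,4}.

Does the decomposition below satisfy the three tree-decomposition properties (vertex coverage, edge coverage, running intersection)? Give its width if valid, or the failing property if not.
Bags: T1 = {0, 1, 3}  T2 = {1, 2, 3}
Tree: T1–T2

A tree decomposition must satisfy three properties: every vertex lies in some bag; for every edge, both endpoints lie together in some bag; and for every vertex, the bags containing it form a connected subtree. Here vertex 4 appears in no bag, so the decomposition is invalid.

No — vertex 4 appears in no bag.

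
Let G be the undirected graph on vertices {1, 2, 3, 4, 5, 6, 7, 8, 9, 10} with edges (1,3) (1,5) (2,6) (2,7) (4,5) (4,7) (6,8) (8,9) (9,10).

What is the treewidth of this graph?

1

A width-1 tree decomposition is:
Bags: B1 = {9, 10}  B2 = {8, 9}  B3 = {6, 8}  B4 = {2, 6}  B5 = {2, 7}  B6 = {4, 7}  B7 = {4, 5}  B8 = {1, 5}  B9 = {1, 3}
Tree: B1–B2, B2–B3, B3–B4, B4–B5, B5–B6, B6–B7, B7–B8, B8–B9
Each bag holds 2 vertices, so the decomposition has width 1, which upper-bounds the treewidth. G has an edge, so its treewidth is at least 1. Hence tw(G) = 1 exactly.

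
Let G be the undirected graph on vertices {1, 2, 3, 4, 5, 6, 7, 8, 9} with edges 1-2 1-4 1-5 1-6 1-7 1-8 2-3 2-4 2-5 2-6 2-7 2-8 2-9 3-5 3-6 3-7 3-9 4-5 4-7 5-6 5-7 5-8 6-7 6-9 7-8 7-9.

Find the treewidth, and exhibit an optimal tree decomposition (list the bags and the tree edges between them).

Each bag holds 5 vertices, so the decomposition has width 4, which upper-bounds the treewidth. On the other hand G contains the 5-clique {2, 3, 6, 7, 9}. A clique must lie in a single bag of any decomposition, so no decomposition can have width below 4. Combining the bounds, tw(G) = 4.

Treewidth 4.
One optimal decomposition is:
Bags: B1 = {2, 3, 5, 6, 7}  B2 = {1, 2, 5, 6, 7}  B3 = {1, 2, 5, 7, 8}  B4 = {1, 2, 4, 5, 7}  B5 = {2, 3, 6, 7, 9}
Tree: B1–B2, B2–B3, B2–B4, B1–B5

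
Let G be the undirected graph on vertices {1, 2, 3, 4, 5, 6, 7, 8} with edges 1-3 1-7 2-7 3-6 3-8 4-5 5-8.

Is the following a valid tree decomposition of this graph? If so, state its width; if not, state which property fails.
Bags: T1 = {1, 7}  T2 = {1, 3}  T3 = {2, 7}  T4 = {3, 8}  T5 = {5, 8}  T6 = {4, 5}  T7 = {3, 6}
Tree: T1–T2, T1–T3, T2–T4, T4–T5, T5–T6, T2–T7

Vertex coverage: the bags together contain {1, 2, 3, 4, 5, 6, 7, 8}, the full vertex set. Edge coverage: each edge of G has both endpoints in at least one bag. Running intersection: for every vertex, the bags containing it form a connected subtree. All three properties hold, so this is a valid tree decomposition of width max|bag| − 1 = 1, and hence tw(G) ≤ 1.

Yes; width 1.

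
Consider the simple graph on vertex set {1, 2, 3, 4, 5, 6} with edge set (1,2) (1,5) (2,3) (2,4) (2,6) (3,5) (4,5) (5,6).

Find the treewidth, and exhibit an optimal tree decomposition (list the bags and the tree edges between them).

Every bag has size at most 3, so the width is 3 − 1 = 2 and tw(G) ≤ 2. For the lower bound, G contains the cycle 2–1–5–6–2, so G is not a forest; only forests have treewidth ≤ 1, hence tw(G) ≥ 2. Combining the bounds, tw(G) = 2.

Treewidth 2.
One such decomposition:
Bags: B1 = {1, 2, 5}  B2 = {2, 5, 6}  B3 = {2, 4, 5}  B4 = {2, 3, 5}
Tree: B1–B2, B2–B3, B3–B4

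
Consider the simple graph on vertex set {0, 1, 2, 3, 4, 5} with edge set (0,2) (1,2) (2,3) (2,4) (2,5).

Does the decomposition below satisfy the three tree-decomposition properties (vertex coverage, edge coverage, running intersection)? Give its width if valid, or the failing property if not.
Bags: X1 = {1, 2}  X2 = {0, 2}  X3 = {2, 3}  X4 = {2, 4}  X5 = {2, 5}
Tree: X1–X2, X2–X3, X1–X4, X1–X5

Vertex coverage: the bags together contain {0, 1, 2, 3, 4, 5}, the full vertex set. Edge coverage: each edge of G has both endpoints in at least one bag. Running intersection: for every vertex, the bags containing it form a connected subtree. All three properties hold, so this is a valid tree decomposition of width max|bag| − 1 = 1, and hence tw(G) ≤ 1.

Yes; width 1.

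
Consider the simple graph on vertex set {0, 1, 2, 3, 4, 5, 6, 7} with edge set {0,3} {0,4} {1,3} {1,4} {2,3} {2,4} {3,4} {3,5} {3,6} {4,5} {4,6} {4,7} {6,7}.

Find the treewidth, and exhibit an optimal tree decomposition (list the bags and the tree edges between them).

Every bag has size at most 3, so the width is 3 − 1 = 2 and tw(G) ≤ 2. Conversely, {0, 3, 4} is a clique of size 3, and the vertices of any clique must share a bag in every tree decomposition; so some bag has ≥ 3 vertices and tw(G) ≥ 2. Combining the bounds, tw(G) = 2.

Treewidth 2.
Bags: B1 = {1, 3, 4}  B2 = {0, 3, 4}  B3 = {2, 3, 4}  B4 = {3, 4, 6}  B5 = {3, 4, 5}  B6 = {4, 6, 7}
Tree: B1–B2, B2–B3, B2–B4, B4–B5, B4–B6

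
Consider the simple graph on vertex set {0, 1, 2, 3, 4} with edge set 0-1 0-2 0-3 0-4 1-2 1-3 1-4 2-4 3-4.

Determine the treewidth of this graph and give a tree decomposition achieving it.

Every bag has size at most 4, so the width is 4 − 1 = 3 and tw(G) ≤ 3. Conversely, {0, 1, 2, 4} is a clique of size 4, and the vertices of any clique must share a bag in every tree decomposition; so some bag has ≥ 4 vertices and tw(G) ≥ 3. Therefore the treewidth is 3.

Treewidth 3.
One such decomposition:
Bags: B1 = {0, 1, 2, 4}  B2 = {0, 1, 3, 4}
Tree: B1–B2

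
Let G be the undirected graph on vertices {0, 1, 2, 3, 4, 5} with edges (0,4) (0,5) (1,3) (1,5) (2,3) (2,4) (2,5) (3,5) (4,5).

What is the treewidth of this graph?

2

A width-2 tree decomposition is:
Bags: B1 = {1, 3, 5}  B2 = {2, 3, 5}  B3 = {2, 4, 5}  B4 = {0, 4, 5}
Tree: B1–B2, B2–B3, B3–B4
The largest bag has 3 vertices, giving width 2; this decomposition certifies tw(G) ≤ 2. Conversely, {0, 4, 5} is a clique of size 3, and the vertices of any clique must share a bag in every tree decomposition; so some bag has ≥ 3 vertices and tw(G) ≥ 2. Hence tw(G) = 2 exactly.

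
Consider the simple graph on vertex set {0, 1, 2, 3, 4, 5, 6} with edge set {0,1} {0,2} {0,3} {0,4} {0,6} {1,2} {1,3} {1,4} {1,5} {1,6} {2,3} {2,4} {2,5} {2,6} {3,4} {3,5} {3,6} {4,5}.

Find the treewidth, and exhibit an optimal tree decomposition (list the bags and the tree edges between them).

The largest bag has 5 vertices, giving width 4; this decomposition certifies tw(G) ≤ 4. For the lower bound, the 5 vertices {0, 1, 2, 3, 4} are pairwise adjacent, and any tree decomposition puts a clique entirely inside one bag — forcing width ≥ 4. Hence tw(G) = 4 exactly.

Treewidth 4.
One such decomposition:
Bags: B1 = {0, 1, 2, 3, 4}  B2 = {0, 1, 2, 3, 6}  B3 = {1, 2, 3, 4, 5}
Tree: B1–B2, B1–B3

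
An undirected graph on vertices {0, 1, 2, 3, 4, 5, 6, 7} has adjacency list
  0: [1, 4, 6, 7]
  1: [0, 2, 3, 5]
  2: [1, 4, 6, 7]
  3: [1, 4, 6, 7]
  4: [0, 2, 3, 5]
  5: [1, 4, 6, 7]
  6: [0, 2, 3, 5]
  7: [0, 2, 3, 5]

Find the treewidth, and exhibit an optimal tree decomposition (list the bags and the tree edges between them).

Treewidth 4.
Bags: B1 = {0, 2, 3, 5, 7}  B2 = {0, 2, 3, 4, 5}  B3 = {0, 1, 2, 3, 5}  B4 = {0, 2, 3, 5, 6}
Tree: B1–B2, B2–B3, B3–B4

Every bag has size at most 5, so the width is 5 − 1 = 4 and tw(G) ≤ 4. For the lower bound: the 5 vertex sets {0,7}, {4,5}, {1,3}, {2}, {6} are disjoint, each induces a connected subgraph, and every pair is joined by at least one edge of G. Contracting each set to a single vertex therefore yields K_{5} as a minor, and since treewidth is minor-monotone, tw(G) ≥ tw(K_{5}) = 4. Therefore the treewidth is 4.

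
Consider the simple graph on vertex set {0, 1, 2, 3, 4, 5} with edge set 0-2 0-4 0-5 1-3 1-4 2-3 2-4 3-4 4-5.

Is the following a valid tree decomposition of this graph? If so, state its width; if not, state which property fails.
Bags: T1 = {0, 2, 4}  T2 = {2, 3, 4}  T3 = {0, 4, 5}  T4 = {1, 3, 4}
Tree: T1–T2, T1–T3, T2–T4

Vertex coverage: the bags together contain {0, 1, 2, 3, 4, 5}, the full vertex set. Edge coverage: each edge of G has both endpoints in at least one bag. Running intersection: for every vertex, the bags containing it form a connected subtree. All three properties hold, so this is a valid tree decomposition of width max|bag| − 1 = 2, and hence tw(G) ≤ 2.

Yes; width 2.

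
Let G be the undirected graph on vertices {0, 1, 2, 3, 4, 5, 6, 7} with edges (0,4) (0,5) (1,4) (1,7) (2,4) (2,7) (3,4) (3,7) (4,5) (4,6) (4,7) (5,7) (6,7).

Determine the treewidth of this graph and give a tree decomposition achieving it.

Treewidth 2.
One optimal decomposition is:
Bags: B1 = {3, 4, 7}  B2 = {1, 4, 7}  B3 = {4, 5, 7}  B4 = {4, 6, 7}  B5 = {0, 4, 5}  B6 = {2, 4, 7}
Tree: B1–B2, B1–B3, B2–B4, B3–B5, B1–B6

Each bag holds 3 vertices, so the decomposition has width 2, which upper-bounds the treewidth. On the other hand G contains the 3-clique {0, 4, 5}. A clique must lie in a single bag of any decomposition, so no decomposition can have width below 2. Hence tw(G) = 2 exactly.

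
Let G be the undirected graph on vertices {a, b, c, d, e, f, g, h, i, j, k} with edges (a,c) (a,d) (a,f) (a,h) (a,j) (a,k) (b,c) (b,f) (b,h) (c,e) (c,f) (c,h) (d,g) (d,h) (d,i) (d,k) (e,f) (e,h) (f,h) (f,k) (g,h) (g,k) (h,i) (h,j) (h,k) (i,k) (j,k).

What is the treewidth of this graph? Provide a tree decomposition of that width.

Treewidth 3.
One optimal decomposition is:
Bags: B1 = {a, c, f, h}  B2 = {a, f, h, k}  B3 = {b, c, f, h}  B4 = {a, h, j, k}  B5 = {c, e, f, h}  B6 = {a, d, h, k}  B7 = {d, h, i, k}  B8 = {d, g, h, k}
Tree: B1–B2, B1–B3, B2–B4, B1–B5, B4–B6, B6–B7, B6–B8

Each bag holds 4 vertices, so the decomposition has width 3, which upper-bounds the treewidth. For the lower bound, the 4 vertices {c, e, f, h} are pairwise adjacent, and any tree decomposition puts a clique entirely inside one bag — forcing width ≥ 3. Therefore the treewidth is 3.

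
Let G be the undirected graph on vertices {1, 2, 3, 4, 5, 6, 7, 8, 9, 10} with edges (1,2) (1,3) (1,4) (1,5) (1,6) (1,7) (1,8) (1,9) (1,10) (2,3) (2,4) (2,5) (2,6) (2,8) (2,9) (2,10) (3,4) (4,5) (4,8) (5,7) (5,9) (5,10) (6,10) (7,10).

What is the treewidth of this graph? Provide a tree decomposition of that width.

Treewidth 3.
One optimal decomposition is:
Bags: B1 = {1, 2, 5, 10}  B2 = {1, 2, 4, 5}  B3 = {1, 2, 6, 10}  B4 = {1, 2, 5, 9}  B5 = {1, 5, 7, 10}  B6 = {1, 2, 3, 4}  B7 = {1, 2, 4, 8}
Tree: B1–B2, B1–B3, B1–B4, B1–B5, B2–B6, B2–B7

Each bag holds 4 vertices, so the decomposition has width 3, which upper-bounds the treewidth. On the other hand G contains the 4-clique {1, 2, 5, 9}. A clique must lie in a single bag of any decomposition, so no decomposition can have width below 3. The upper and lower bounds meet at 3, so that is the treewidth.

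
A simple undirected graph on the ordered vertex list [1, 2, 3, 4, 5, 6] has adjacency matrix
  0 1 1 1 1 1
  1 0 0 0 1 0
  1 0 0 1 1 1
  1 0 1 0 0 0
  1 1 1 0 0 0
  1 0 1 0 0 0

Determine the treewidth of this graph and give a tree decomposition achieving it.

Each bag holds 3 vertices, so the decomposition has width 2, which upper-bounds the treewidth. For the lower bound, the 3 vertices {1, 2, 5} are pairwise adjacent, and any tree decomposition puts a clique entirely inside one bag — forcing width ≥ 2. The upper and lower bounds meet at 2, so that is the treewidth.

Treewidth 2.
One such decomposition:
Bags: B1 = {1, 2, 5}  B2 = {1, 3, 5}  B3 = {1, 3, 4}  B4 = {1, 3, 6}
Tree: B1–B2, B2–B3, B3–B4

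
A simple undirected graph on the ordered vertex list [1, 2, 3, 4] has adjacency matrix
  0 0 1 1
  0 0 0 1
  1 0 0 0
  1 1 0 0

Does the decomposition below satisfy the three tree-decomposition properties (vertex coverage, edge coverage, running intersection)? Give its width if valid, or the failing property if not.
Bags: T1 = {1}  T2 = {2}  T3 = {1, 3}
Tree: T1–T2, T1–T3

A tree decomposition must satisfy three properties: every vertex lies in some bag; for every edge, both endpoints lie together in some bag; and for every vertex, the bags containing it form a connected subtree. Here vertex 4 appears in no bag, so the decomposition is invalid.

No — vertex 4 appears in no bag.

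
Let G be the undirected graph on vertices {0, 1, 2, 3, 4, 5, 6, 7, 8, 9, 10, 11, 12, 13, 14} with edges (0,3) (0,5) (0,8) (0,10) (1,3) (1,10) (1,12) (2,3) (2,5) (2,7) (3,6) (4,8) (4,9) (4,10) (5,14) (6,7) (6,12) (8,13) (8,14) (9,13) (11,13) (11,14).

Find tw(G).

A width-3 tree decomposition is:
Bags: B1 = {2, 6, 7, 12}  B2 = {2, 3, 6, 12}  B3 = {1, 2, 3, 12}  B4 = {1, 2, 3, 5}  B5 = {0, 1, 3, 5}  B6 = {0, 1, 5, 10}  B7 = {0, 5, 10, 14}  B8 = {0, 8, 10, 14}  B9 = {4, 8, 10, 14}  B10 = {4, 8, 11, 14}  B11 = {4, 8, 11, 13}  B12 = {4, 9, 11, 13}
Tree: B1–B2, B2–B3, B3–B4, B4–B5, B5–B6, B6–B7, B7–B8, B8–B9, B9–B10, B10–B11, B11–B12
Every bag has size at most 4, so the width is 4 − 1 = 3 and tw(G) ≤ 3. For the lower bound: the 4 vertex sets {6,7,12}, {2}, {3}, {0,1,5,10} are disjoint, each induces a connected subgraph, and every pair is joined by at least one edge of G. Contracting each set to a single vertex therefore yields K_{4} as a minor, and since treewidth is minor-monotone, tw(G) ≥ tw(K_{4}) = 3. The upper and lower bounds meet at 3, so that is the treewidth.

3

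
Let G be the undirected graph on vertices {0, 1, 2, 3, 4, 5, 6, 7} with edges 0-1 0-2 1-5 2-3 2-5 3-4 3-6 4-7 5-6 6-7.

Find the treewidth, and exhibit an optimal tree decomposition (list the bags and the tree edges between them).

Every bag has size at most 3, so the width is 3 − 1 = 2 and tw(G) ≤ 2. The edges 1–0–2–5–1 form a cycle, so G is not a tree and its treewidth is at least 2. Hence tw(G) = 2 exactly.

Treewidth 2.
One such decomposition:
Bags: B1 = {0, 1, 5}  B2 = {0, 2, 5}  B3 = {2, 5, 6}  B4 = {2, 3, 6}  B5 = {3, 6, 7}  B6 = {3, 4, 7}
Tree: B1–B2, B2–B3, B3–B4, B4–B5, B5–B6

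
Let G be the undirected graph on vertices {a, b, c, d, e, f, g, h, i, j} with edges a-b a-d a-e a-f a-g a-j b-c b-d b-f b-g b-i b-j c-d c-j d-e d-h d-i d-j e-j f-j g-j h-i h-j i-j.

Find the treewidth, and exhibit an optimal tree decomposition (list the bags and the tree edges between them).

Every bag has size at most 4, so the width is 4 − 1 = 3 and tw(G) ≤ 3. On the other hand G contains the 4-clique {a, d, e, j}. A clique must lie in a single bag of any decomposition, so no decomposition can have width below 3. The upper and lower bounds meet at 3, so that is the treewidth.

Treewidth 3.
One optimal decomposition is:
Bags: B1 = {a, b, d, j}  B2 = {b, d, i, j}  B3 = {b, c, d, j}  B4 = {a, b, f, j}  B5 = {a, d, e, j}  B6 = {d, h, i, j}  B7 = {a, b, g, j}
Tree: B1–B2, B1–B3, B1–B4, B1–B5, B2–B6, B1–B7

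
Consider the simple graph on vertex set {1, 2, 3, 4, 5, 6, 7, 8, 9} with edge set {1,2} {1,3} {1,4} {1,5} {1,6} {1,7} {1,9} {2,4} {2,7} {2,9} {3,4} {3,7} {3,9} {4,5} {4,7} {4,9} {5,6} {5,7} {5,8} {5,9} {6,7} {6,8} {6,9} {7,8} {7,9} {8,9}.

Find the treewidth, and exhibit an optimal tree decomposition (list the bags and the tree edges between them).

Every bag has size at most 5, so the width is 5 − 1 = 4 and tw(G) ≤ 4. Conversely, {5, 6, 7, 8, 9} is a clique of size 5, and the vertices of any clique must share a bag in every tree decomposition; so some bag has ≥ 5 vertices and tw(G) ≥ 4. Combining the bounds, tw(G) = 4.

Treewidth 4.
Bags: B1 = {1, 4, 5, 7, 9}  B2 = {1, 5, 6, 7, 9}  B3 = {5, 6, 7, 8, 9}  B4 = {1, 3, 4, 7, 9}  B5 = {1, 2, 4, 7, 9}
Tree: B1–B2, B2–B3, B1–B4, B1–B5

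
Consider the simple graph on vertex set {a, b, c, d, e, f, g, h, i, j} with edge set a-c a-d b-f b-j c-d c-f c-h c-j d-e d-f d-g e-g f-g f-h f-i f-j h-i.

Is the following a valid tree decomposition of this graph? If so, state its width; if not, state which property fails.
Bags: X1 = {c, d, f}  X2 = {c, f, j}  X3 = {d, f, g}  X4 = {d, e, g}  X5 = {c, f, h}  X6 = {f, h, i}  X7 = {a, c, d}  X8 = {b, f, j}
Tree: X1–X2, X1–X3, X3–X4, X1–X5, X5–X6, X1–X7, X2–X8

Yes; width 2.

Vertex coverage: the bags together contain {a, b, c, d, e, f, g, h, i, j}, the full vertex set. Edge coverage: each edge of G has both endpoints in at least one bag. Running intersection: for every vertex, the bags containing it form a connected subtree. All three properties hold, so this is a valid tree decomposition of width max|bag| − 1 = 2, and hence tw(G) ≤ 2.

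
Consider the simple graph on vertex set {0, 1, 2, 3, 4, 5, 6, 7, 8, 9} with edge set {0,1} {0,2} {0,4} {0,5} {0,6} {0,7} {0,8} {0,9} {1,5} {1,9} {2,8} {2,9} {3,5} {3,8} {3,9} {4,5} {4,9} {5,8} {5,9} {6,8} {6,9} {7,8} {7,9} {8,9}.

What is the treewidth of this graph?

3

A width-3 tree decomposition is:
Bags: B1 = {0, 2, 8, 9}  B2 = {0, 5, 8, 9}  B3 = {0, 4, 5, 9}  B4 = {0, 7, 8, 9}  B5 = {0, 1, 5, 9}  B6 = {3, 5, 8, 9}  B7 = {0, 6, 8, 9}
Tree: B1–B2, B2–B3, B1–B4, B3–B5, B2–B6, B4–B7
Every bag has size at most 4, so the width is 4 − 1 = 3 and tw(G) ≤ 3. For the lower bound, the 4 vertices {0, 2, 8, 9} are pairwise adjacent, and any tree decomposition puts a clique entirely inside one bag — forcing width ≥ 3. Therefore the treewidth is 3.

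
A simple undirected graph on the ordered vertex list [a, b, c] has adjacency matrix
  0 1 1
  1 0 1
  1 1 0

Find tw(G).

2

A width-2 tree decomposition is:
Bags: B1 = {a, b, c}
Tree: (single bag)
With just one bag of size 3, the width is 3 − 1 = 2, so tw(G) ≤ 2. For the lower bound, the 3 vertices {a, b, c} are pairwise adjacent, and any tree decomposition puts a clique entirely inside one bag — forcing width ≥ 2. Hence tw(G) = 2 exactly.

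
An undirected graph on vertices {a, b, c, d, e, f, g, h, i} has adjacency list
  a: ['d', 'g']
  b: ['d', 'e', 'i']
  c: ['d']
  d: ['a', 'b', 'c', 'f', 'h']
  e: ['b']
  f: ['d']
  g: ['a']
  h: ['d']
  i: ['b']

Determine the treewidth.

1

A width-1 tree decomposition is:
Bags: B1 = {b, d}  B2 = {a, d}  B3 = {d, f}  B4 = {b, e}  B5 = {b, i}  B6 = {d, h}  B7 = {a, g}  B8 = {c, d}
Tree: B1–B2, B1–B3, B1–B4, B4–B5, B2–B6, B2–B7, B2–B8
Every bag has size at most 2, so the width is 2 − 1 = 1 and tw(G) ≤ 1. Any graph with an edge has treewidth ≥ 1, and G has the edge d–b. The upper and lower bounds meet at 1, so that is the treewidth.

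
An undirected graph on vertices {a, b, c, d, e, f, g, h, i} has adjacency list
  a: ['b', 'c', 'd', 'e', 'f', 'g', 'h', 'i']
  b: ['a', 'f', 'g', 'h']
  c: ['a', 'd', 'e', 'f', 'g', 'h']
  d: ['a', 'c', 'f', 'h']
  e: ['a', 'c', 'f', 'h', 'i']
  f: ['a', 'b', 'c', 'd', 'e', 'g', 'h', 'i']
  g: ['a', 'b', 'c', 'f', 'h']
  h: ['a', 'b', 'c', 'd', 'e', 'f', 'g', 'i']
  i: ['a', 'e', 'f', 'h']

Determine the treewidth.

A width-4 tree decomposition is:
Bags: B1 = {a, c, e, f, h}  B2 = {a, e, f, h, i}  B3 = {a, c, f, g, h}  B4 = {a, b, f, g, h}  B5 = {a, c, d, f, h}
Tree: B1–B2, B1–B3, B3–B4, B3–B5
Each bag holds 5 vertices, so the decomposition has width 4, which upper-bounds the treewidth. For the lower bound, the 5 vertices {a, c, d, f, h} are pairwise adjacent, and any tree decomposition puts a clique entirely inside one bag — forcing width ≥ 4. Combining the bounds, tw(G) = 4.

4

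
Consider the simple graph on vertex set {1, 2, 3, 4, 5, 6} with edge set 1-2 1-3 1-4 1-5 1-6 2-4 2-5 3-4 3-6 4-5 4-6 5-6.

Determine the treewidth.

3

A width-3 tree decomposition is:
Bags: B1 = {1, 3, 4, 6}  B2 = {1, 4, 5, 6}  B3 = {1, 2, 4, 5}
Tree: B1–B2, B2–B3
Every bag has size at most 4, so the width is 4 − 1 = 3 and tw(G) ≤ 3. On the other hand G contains the 4-clique {1, 3, 4, 6}. A clique must lie in a single bag of any decomposition, so no decomposition can have width below 3. Therefore the treewidth is 3.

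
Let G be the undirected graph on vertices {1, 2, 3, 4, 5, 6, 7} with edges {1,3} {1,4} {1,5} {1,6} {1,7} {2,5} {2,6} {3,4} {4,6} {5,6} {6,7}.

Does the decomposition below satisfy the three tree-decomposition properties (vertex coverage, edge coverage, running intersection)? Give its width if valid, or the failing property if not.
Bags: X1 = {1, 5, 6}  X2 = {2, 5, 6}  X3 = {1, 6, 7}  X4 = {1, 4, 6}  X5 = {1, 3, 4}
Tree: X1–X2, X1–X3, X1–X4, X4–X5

Yes; width 2.

Vertex coverage: the bags together contain {1, 2, 3, 4, 5, 6, 7}, the full vertex set. Edge coverage: each edge of G has both endpoints in at least one bag. Running intersection: for every vertex, the bags containing it form a connected subtree. All three properties hold, so this is a valid tree decomposition of width max|bag| − 1 = 2, and hence tw(G) ≤ 2.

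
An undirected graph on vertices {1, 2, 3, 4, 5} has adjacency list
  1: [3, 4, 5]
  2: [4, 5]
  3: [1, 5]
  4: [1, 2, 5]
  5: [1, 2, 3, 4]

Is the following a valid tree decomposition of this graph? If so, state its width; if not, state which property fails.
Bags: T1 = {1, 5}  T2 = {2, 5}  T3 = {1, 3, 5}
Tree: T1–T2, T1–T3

A tree decomposition must satisfy three properties: every vertex lies in some bag; for every edge, both endpoints lie together in some bag; and for every vertex, the bags containing it form a connected subtree. Here vertex 4 appears in no bag, so the decomposition is invalid.

No — vertex 4 appears in no bag.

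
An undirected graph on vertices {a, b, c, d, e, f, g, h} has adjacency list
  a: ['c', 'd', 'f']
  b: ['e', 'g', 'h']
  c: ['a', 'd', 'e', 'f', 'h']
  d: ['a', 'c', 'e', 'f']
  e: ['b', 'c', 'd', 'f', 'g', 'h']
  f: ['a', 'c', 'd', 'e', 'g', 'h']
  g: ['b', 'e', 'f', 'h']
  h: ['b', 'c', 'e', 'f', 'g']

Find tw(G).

3

A width-3 tree decomposition is:
Bags: B1 = {c, d, e, f}  B2 = {a, c, d, f}  B3 = {c, e, f, h}  B4 = {e, f, g, h}  B5 = {b, e, g, h}
Tree: B1–B2, B1–B3, B3–B4, B4–B5
Every bag has size at most 4, so the width is 4 − 1 = 3 and tw(G) ≤ 3. Conversely, {e, f, g, h} is a clique of size 4, and the vertices of any clique must share a bag in every tree decomposition; so some bag has ≥ 4 vertices and tw(G) ≥ 3. The upper and lower bounds meet at 3, so that is the treewidth.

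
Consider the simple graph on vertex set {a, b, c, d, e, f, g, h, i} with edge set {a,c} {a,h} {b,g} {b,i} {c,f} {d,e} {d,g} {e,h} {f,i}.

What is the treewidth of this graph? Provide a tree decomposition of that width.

Every bag has size at most 3, so the width is 3 − 1 = 2 and tw(G) ≤ 2. Since g–b–i–f–c–a–h–e–d–g is a cycle in G, G is not acyclic. Forests are exactly the graphs of treewidth ≤ 1, so tw(G) ≥ 2. The upper and lower bounds meet at 2, so that is the treewidth.

Treewidth 2.
Bags: B1 = {b, g, i}  B2 = {f, g, i}  B3 = {c, f, g}  B4 = {a, c, g}  B5 = {a, g, h}  B6 = {e, g, h}  B7 = {d, e, g}
Tree: B1–B2, B2–B3, B3–B4, B4–B5, B5–B6, B6–B7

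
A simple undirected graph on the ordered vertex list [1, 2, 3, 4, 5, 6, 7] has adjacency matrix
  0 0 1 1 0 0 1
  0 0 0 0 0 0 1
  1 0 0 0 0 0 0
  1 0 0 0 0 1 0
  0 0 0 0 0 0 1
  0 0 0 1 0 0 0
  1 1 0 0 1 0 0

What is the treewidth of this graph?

A width-1 tree decomposition is:
Bags: B1 = {1, 4}  B2 = {1, 7}  B3 = {1, 3}  B4 = {5, 7}  B5 = {4, 6}  B6 = {2, 7}
Tree: B1–B2, B1–B3, B2–B4, B1–B5, B2–B6
The largest bag has 2 vertices, giving width 1; this decomposition certifies tw(G) ≤ 1. Since G has at least one edge (e.g. 1–4), it is not an edgeless graph, so tw(G) ≥ 1. Therefore the treewidth is 1.

1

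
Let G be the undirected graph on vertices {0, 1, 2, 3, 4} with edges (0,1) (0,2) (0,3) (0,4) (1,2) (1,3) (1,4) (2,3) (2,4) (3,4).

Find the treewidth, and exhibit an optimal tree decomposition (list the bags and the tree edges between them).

Treewidth 4.
One such decomposition:
Bags: B1 = {0, 1, 2, 3, 4}
Tree: (single bag)

A single bag containing all 5 vertices is trivially a valid decomposition of width 4. Conversely, {0, 1, 2, 3, 4} is a clique of size 5, and the vertices of any clique must share a bag in every tree decomposition; so some bag has ≥ 5 vertices and tw(G) ≥ 4. The upper and lower bounds meet at 4, so that is the treewidth.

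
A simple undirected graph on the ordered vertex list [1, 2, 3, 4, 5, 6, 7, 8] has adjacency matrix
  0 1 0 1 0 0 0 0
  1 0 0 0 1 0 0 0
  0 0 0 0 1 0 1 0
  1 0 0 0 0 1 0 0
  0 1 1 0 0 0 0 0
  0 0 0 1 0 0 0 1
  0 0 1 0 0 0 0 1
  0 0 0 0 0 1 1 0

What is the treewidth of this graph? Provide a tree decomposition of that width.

Each bag holds 3 vertices, so the decomposition has width 2, which upper-bounds the treewidth. For the lower bound, G contains the cycle 2–1–4–6–8–7–3–5–2, so G is not a forest; only forests have treewidth ≤ 1, hence tw(G) ≥ 2. Combining the bounds, tw(G) = 2.

Treewidth 2.
One such decomposition:
Bags: B1 = {1, 2, 4}  B2 = {2, 4, 6}  B3 = {2, 6, 8}  B4 = {2, 7, 8}  B5 = {2, 3, 7}  B6 = {2, 3, 5}
Tree: B1–B2, B2–B3, B3–B4, B4–B5, B5–B6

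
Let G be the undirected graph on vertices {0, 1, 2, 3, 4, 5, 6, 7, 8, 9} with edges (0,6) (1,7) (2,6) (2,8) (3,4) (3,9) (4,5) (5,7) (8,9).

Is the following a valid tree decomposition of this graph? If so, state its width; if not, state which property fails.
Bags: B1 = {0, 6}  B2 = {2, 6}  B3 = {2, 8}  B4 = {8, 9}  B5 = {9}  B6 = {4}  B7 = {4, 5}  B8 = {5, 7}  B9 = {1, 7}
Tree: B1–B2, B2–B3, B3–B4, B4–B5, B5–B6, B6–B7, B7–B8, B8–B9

A tree decomposition must satisfy three properties: every vertex lies in some bag; for every edge, both endpoints lie together in some bag; and for every vertex, the bags containing it form a connected subtree. Here vertex 3 appears in no bag, so the decomposition is invalid.

No — vertex 3 appears in no bag.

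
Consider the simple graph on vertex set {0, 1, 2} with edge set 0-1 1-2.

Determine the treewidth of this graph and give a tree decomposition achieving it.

Treewidth 1.
One such decomposition:
Bags: B1 = {0, 1}  B2 = {1, 2}
Tree: B1–B2

The largest bag has 2 vertices, giving width 1; this decomposition certifies tw(G) ≤ 1. Any graph with an edge has treewidth ≥ 1, and G has the edge 0–1. Combining the bounds, tw(G) = 1.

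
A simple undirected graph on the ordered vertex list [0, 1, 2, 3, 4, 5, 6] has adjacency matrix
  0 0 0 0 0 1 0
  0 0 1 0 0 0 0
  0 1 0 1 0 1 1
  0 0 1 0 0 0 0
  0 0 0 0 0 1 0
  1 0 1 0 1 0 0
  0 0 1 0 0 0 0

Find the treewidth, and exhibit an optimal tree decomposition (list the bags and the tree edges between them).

The largest bag has 2 vertices, giving width 1; this decomposition certifies tw(G) ≤ 1. G has an edge, so its treewidth is at least 1. The upper and lower bounds meet at 1, so that is the treewidth.

Treewidth 1.
One optimal decomposition is:
Bags: B1 = {2, 5}  B2 = {2, 3}  B3 = {0, 5}  B4 = {1, 2}  B5 = {2, 6}  B6 = {4, 5}
Tree: B1–B2, B1–B3, B1–B4, B1–B5, B1–B6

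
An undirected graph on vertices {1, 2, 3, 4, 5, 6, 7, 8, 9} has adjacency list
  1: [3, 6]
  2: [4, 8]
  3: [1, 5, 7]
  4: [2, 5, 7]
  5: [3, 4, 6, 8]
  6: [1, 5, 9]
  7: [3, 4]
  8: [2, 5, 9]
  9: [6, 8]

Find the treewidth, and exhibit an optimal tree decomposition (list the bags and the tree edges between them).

Treewidth 3.
One optimal decomposition is:
Bags: B1 = {1, 3, 6, 7}  B2 = {3, 5, 6, 7}  B3 = {4, 5, 6, 7}  B4 = {4, 5, 6, 9}  B5 = {4, 5, 8, 9}  B6 = {2, 4, 8, 9}
Tree: B1–B2, B2–B3, B3–B4, B4–B5, B5–B6

The largest bag has 4 vertices, giving width 3; this decomposition certifies tw(G) ≤ 3. For the lower bound: the 4 vertex sets {1,3,7}, {6}, {5}, {2,4,8,9} are disjoint, each induces a connected subgraph, and every pair is joined by at least one edge of G. Contracting each set to a single vertex therefore yields K_{4} as a minor, and since treewidth is minor-monotone, tw(G) ≥ tw(K_{4}) = 3. Hence tw(G) = 3 exactly.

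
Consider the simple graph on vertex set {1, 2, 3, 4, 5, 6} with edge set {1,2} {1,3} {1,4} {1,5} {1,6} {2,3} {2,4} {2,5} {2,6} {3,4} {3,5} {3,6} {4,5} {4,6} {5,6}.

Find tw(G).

A width-5 tree decomposition is:
Bags: B1 = {1, 2, 3, 4, 5, 6}
Tree: (single bag)
A single bag containing all 6 vertices is trivially a valid decomposition of width 5. Conversely, {1, 2, 3, 4, 5, 6} is a clique of size 6, and the vertices of any clique must share a bag in every tree decomposition; so some bag has ≥ 6 vertices and tw(G) ≥ 5. Combining the bounds, tw(G) = 5.

5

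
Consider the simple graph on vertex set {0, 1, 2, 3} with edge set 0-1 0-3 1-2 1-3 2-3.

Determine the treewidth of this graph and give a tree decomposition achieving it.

Treewidth 2.
One optimal decomposition is:
Bags: B1 = {1, 2, 3}  B2 = {0, 1, 3}
Tree: B1–B2

Each bag holds 3 vertices, so the decomposition has width 2, which upper-bounds the treewidth. For the lower bound, the 3 vertices {0, 1, 3} are pairwise adjacent, and any tree decomposition puts a clique entirely inside one bag — forcing width ≥ 2. Therefore the treewidth is 2.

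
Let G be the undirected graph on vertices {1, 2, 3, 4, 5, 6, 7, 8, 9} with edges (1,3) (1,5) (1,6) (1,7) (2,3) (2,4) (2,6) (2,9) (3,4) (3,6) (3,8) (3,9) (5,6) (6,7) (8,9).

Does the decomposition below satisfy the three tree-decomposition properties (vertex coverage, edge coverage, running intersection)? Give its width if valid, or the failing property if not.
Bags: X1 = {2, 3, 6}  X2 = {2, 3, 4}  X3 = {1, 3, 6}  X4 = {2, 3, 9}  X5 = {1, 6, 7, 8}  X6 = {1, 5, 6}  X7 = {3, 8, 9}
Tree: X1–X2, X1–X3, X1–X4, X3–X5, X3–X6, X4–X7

No — bags containing vertex 8 are not connected in the tree.

A tree decomposition must satisfy three properties: every vertex lies in some bag; for every edge, both endpoints lie together in some bag; and for every vertex, the bags containing it form a connected subtree. Here bags containing vertex 8 are not connected in the tree, so the decomposition is invalid.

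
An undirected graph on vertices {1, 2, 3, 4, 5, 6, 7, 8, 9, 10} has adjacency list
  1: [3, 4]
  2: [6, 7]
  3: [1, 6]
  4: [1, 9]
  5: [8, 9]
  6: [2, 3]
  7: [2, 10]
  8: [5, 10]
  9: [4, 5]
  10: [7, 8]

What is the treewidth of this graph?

A width-2 tree decomposition is:
Bags: B1 = {2, 6, 7}  B2 = {6, 7, 10}  B3 = {6, 8, 10}  B4 = {5, 6, 8}  B5 = {5, 6, 9}  B6 = {4, 6, 9}  B7 = {1, 4, 6}  B8 = {1, 3, 6}
Tree: B1–B2, B2–B3, B3–B4, B4–B5, B5–B6, B6–B7, B7–B8
Every bag has size at most 3, so the width is 3 − 1 = 2 and tw(G) ≤ 2. For the lower bound, G contains the cycle 6–2–7–10–8–5–9–4–1–3–6, so G is not a forest; only forests have treewidth ≤ 1, hence tw(G) ≥ 2. Hence tw(G) = 2 exactly.

2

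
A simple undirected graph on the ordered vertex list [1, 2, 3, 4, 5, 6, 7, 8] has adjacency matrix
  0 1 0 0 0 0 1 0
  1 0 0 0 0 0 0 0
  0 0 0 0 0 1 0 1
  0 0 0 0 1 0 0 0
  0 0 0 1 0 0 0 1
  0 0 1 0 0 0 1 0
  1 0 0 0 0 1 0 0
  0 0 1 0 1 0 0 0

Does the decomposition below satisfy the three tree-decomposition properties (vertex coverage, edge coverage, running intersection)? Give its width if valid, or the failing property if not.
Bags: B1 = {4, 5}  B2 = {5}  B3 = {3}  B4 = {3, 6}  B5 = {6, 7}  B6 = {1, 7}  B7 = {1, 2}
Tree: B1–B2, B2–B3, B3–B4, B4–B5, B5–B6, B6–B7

No — vertex 8 appears in no bag.

A tree decomposition must satisfy three properties: every vertex lies in some bag; for every edge, both endpoints lie together in some bag; and for every vertex, the bags containing it form a connected subtree. Here vertex 8 appears in no bag, so the decomposition is invalid.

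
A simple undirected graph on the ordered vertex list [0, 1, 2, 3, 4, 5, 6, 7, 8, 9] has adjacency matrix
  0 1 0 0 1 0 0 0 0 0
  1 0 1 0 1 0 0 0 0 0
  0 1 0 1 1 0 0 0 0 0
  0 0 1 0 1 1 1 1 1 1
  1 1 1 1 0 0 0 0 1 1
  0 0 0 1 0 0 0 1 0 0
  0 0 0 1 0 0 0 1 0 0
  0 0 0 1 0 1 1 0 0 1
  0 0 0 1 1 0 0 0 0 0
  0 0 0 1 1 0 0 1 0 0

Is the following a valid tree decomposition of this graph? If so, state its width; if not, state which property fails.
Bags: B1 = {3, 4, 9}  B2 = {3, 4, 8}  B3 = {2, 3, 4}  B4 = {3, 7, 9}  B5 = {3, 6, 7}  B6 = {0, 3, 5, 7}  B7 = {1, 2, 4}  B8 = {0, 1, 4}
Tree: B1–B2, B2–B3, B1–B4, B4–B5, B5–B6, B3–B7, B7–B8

A tree decomposition must satisfy three properties: every vertex lies in some bag; for every edge, both endpoints lie together in some bag; and for every vertex, the bags containing it form a connected subtree. Here bags containing vertex 0 are not connected in the tree, so the decomposition is invalid.

No — bags containing vertex 0 are not connected in the tree.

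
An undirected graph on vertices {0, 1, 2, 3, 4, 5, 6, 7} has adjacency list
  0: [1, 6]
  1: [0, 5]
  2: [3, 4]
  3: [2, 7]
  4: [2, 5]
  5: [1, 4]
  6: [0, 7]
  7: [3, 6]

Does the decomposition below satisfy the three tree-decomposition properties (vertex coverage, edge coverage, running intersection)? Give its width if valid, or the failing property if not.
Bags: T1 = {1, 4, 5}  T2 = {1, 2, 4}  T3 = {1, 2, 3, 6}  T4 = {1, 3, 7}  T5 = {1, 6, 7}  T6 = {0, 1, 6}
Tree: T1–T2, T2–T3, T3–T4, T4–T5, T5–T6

No — bags containing vertex 6 are not connected in the tree.

A tree decomposition must satisfy three properties: every vertex lies in some bag; for every edge, both endpoints lie together in some bag; and for every vertex, the bags containing it form a connected subtree. Here bags containing vertex 6 are not connected in the tree, so the decomposition is invalid.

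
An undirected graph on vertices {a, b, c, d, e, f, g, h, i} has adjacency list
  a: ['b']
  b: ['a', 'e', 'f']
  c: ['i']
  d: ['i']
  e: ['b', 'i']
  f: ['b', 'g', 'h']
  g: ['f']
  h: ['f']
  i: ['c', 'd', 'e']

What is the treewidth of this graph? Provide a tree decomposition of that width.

Treewidth 1.
One such decomposition:
Bags: B1 = {e, i}  B2 = {b, e}  B3 = {c, i}  B4 = {b, f}  B5 = {f, h}  B6 = {a, b}  B7 = {d, i}  B8 = {f, g}
Tree: B1–B2, B1–B3, B2–B4, B4–B5, B4–B6, B1–B7, B5–B8

Every bag has size at most 2, so the width is 2 − 1 = 1 and tw(G) ≤ 1. Since G has at least one edge (e.g. i–e), it is not an edgeless graph, so tw(G) ≥ 1. Therefore the treewidth is 1.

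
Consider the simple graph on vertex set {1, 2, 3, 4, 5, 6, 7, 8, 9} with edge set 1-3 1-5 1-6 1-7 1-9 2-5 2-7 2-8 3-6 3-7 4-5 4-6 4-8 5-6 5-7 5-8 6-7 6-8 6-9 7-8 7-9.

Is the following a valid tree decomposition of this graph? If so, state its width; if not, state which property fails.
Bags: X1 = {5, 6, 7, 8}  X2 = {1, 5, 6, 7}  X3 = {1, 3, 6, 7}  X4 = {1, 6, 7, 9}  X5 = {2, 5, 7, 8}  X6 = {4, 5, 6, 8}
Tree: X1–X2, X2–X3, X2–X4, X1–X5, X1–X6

Vertex coverage: the bags together contain {1, 2, 3, 4, 5, 6, 7, 8, 9}, the full vertex set. Edge coverage: each edge of G has both endpoints in at least one bag. Running intersection: for every vertex, the bags containing it form a connected subtree. All three properties hold, so this is a valid tree decomposition of width max|bag| − 1 = 3, and hence tw(G) ≤ 3.

Yes; width 3.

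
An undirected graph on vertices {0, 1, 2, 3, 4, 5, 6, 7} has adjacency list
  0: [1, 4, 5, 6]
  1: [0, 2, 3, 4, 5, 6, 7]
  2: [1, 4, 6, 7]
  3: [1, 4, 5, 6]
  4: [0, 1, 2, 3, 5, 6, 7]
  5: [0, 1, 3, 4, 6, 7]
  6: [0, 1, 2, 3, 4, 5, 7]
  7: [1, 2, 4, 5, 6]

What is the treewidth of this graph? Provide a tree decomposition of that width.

Treewidth 4.
One such decomposition:
Bags: B1 = {0, 1, 4, 5, 6}  B2 = {1, 4, 5, 6, 7}  B3 = {1, 2, 4, 6, 7}  B4 = {1, 3, 4, 5, 6}
Tree: B1–B2, B2–B3, B2–B4

Every bag has size at most 5, so the width is 5 − 1 = 4 and tw(G) ≤ 4. For the lower bound, the 5 vertices {1, 2, 4, 6, 7} are pairwise adjacent, and any tree decomposition puts a clique entirely inside one bag — forcing width ≥ 4. Combining the bounds, tw(G) = 4.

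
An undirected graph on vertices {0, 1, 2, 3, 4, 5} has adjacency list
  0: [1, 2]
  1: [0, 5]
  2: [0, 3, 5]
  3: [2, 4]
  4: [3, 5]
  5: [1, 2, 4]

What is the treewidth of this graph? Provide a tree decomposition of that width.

The largest bag has 3 vertices, giving width 2; this decomposition certifies tw(G) ≤ 2. For the lower bound, G contains the cycle 4–3–2–5–4, so G is not a forest; only forests have treewidth ≤ 1, hence tw(G) ≥ 2. Therefore the treewidth is 2.

Treewidth 2.
Bags: B1 = {3, 4, 5}  B2 = {2, 3, 5}  B3 = {1, 2, 5}  B4 = {0, 1, 2}
Tree: B1–B2, B2–B3, B3–B4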